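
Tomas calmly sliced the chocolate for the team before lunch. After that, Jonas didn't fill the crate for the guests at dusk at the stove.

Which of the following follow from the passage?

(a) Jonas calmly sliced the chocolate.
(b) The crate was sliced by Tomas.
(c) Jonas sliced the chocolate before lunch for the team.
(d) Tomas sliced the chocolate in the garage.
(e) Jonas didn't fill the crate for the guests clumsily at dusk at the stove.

(a) Not entailed — the passage has Tomas slicing the chocolate, not Jonas.
(b) Not entailed — Tomas sliced the chocolate, not the crate; the crate belongs to the filling event.
(c) Not entailed — the passage has Tomas slicing the chocolate, not Jonas.
(d) Not entailed — 'in the garage' adds information not in the original event.
(e) Entailed — under negation, adding a further restriction is entailed: if no such filling event occurred, none occurred clumsily either.

(e)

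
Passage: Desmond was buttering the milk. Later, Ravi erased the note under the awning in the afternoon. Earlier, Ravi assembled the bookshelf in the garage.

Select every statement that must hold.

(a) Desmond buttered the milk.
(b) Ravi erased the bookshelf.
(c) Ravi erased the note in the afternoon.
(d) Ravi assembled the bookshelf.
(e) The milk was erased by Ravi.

(c), (d)

(a) Not entailed — 'was buttering' is progressive on an accomplishment; it does not entail the completed 'buttered'.
(b) Not entailed — Ravi erased the note, not the bookshelf; the bookshelf belongs to the assembling event.
(c) Entailed — dropping 'under the awning' leaves a sub-description the original still satisfies.
(d) Entailed — this follows by dropping conjuncts from the assembling event's description.
(e) Not entailed — Ravi erased the note, not the milk; the milk belongs to the buttering event.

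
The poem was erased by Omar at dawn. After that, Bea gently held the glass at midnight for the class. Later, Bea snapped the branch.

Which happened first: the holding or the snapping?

The connectives place the holding before the snapping.

the holding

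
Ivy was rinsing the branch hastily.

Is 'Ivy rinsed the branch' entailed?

yes

'rinse' is atelic; if Ivy was rinsing the branch, then Ivy rinsed the branch (for some time).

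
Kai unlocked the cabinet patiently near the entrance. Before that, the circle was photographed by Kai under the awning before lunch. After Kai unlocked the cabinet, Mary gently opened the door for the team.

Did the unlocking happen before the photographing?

no

The narrative orders the photographing before the unlocking.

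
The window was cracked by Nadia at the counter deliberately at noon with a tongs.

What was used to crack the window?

a tongs

'with a tongs' marks the instrument of the cracking event.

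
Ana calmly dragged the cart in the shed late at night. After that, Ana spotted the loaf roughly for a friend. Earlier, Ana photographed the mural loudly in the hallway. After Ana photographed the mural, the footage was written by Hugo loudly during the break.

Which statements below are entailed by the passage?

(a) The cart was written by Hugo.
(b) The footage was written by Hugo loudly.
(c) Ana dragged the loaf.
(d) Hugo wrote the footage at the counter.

(b)

(a) Not entailed — Hugo wrote the footage, not the cart; the cart belongs to the dragging event.
(b) Entailed — dropping 'during the break' leaves a sub-description the original still satisfies.
(c) Not entailed — Ana dragged the cart, not the loaf; the loaf belongs to the spotting event.
(d) Not entailed — 'at the counter' adds information not in the original event.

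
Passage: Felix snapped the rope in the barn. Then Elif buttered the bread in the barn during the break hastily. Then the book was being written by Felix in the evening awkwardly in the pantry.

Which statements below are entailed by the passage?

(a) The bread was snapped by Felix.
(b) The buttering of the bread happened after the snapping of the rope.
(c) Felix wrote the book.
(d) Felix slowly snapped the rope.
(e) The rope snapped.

(a) Not entailed — Felix snapped the rope, not the bread; the bread belongs to the buttering event.
(b) Entailed — the narrative places the snapping before the buttering.
(c) Not entailed — 'was writing' is progressive on an accomplishment; it does not entail the completed 'wrote'.
(d) Not entailed — 'slowly' adds information not in the original event.
(e) Entailed — 'Felix snapped the rope' is causative; it entails the inchoative 'the rope snapped'.

(b), (e)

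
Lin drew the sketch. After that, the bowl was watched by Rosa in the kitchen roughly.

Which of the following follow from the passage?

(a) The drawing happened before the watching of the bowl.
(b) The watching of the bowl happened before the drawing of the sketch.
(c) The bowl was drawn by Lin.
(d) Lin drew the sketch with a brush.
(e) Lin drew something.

(a), (e)

(a) Entailed — the narrative places the drawing before the watching.
(b) Not entailed — the narrative places the drawing before the watching, not after.
(c) Not entailed — Lin drew the sketch, not the bowl; the bowl belongs to the watching event.
(d) Not entailed — 'with a brush' adds information not in the original event.
(e) Entailed — every conjunct here is already in the original drawing event.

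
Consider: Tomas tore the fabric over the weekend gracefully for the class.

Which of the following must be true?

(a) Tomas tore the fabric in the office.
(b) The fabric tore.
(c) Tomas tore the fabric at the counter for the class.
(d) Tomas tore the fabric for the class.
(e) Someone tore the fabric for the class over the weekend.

(b), (d), (e)

(a) Not entailed — 'in the office' adds information not in the original event.
(b) Entailed — 'Tomas tore the fabric' is causative; it entails the inchoative 'the fabric tore'.
(c) Not entailed — 'at the counter' adds information not in the original event.
(d) Entailed — dropping 'over the weekend', 'gracefully' leaves a sub-description the original still satisfies.
(e) Entailed — dropping 'gracefully' and generalizing the agent leaves a sub-description the original still satisfies.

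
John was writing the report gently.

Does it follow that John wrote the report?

no

'was writing' is progressive; for an accomplishment like 'write the report', it doesn't entail completion.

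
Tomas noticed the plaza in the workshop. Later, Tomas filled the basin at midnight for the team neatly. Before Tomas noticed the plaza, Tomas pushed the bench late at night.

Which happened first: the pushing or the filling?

the pushing

The connectives place the pushing before the filling.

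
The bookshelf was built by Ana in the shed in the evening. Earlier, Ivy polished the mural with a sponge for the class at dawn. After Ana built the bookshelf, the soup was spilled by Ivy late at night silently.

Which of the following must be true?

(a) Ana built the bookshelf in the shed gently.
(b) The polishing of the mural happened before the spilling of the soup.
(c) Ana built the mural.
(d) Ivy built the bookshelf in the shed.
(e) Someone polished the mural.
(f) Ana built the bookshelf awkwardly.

(b), (e)

(a) Not entailed — 'gently' adds information not in the original event.
(b) Entailed — the narrative places the polishing before the spilling.
(c) Not entailed — Ana built the bookshelf, not the mural; the mural belongs to the polishing event.
(d) Not entailed — the passage has Ana building the bookshelf, not Ivy.
(e) Entailed — this follows by dropping conjuncts from the polishing event's description.
(f) Not entailed — 'awkwardly' adds information not in the original event.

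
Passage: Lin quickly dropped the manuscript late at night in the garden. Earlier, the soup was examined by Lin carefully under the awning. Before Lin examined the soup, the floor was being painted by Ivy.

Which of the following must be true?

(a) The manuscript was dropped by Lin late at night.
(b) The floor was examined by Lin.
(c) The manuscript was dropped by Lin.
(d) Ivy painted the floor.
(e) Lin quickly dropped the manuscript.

(a), (c), (e)

(a) Entailed — the original entails any weakening of itself; this just drops 'in the garden', 'quickly'.
(b) Not entailed — Lin examined the soup, not the floor; the floor belongs to the painting event.
(c) Entailed — the original entails any weakening of itself; this just drops 'in the garden', 'late at night', 'quickly'.
(d) Not entailed — 'was painting' is progressive on an accomplishment; it does not entail the completed 'painted'.
(e) Entailed — dropping 'in the garden', 'late at night' leaves a sub-description the original still satisfies.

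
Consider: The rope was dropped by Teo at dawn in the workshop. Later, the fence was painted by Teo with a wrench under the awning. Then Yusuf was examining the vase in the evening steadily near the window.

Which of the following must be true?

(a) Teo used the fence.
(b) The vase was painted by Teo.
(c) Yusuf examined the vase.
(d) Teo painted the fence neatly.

(c)

(a) Not entailed — the fence is the patient, not an instrument — Teo used a wrench.
(b) Not entailed — Teo painted the fence, not the vase; the vase belongs to the examining event.
(c) Entailed — 'examine' is an activity; 'was examining' entails that some examining happened, so 'examined' holds.
(d) Not entailed — 'neatly' adds information not in the original event.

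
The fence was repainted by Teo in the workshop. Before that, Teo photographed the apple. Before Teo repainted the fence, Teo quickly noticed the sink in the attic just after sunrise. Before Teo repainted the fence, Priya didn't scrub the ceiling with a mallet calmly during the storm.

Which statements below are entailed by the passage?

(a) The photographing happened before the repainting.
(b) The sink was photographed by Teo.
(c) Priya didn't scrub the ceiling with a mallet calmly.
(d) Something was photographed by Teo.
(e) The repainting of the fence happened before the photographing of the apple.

(a), (d)

(a) Entailed — the narrative places the photographing before the repainting.
(b) Not entailed — Teo photographed the apple, not the sink; the sink belongs to the noticing event.
(c) Not entailed — dropping 'during the storm' under negation is not valid — the original leaves open that Priya scrubbed the ceiling some other way.
(d) Entailed — generalizing the patient leaves a sub-description the original still satisfies.
(e) Not entailed — the narrative places the photographing before the repainting, not after.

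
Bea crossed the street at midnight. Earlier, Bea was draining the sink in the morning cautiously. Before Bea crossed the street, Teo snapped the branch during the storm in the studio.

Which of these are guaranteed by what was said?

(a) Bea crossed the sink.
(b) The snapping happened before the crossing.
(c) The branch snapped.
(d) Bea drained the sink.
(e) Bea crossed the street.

(b), (c), (e)

(a) Not entailed — Bea crossed the street, not the sink; the sink belongs to the draining event.
(b) Entailed — the narrative places the snapping before the crossing.
(c) Entailed — 'Teo snapped the branch' is causative; it entails the inchoative 'the branch snapped'.
(d) Not entailed — 'was draining' is progressive on an accomplishment; it does not entail the completed 'drained'.
(e) Entailed — every conjunct here is already in the original crossing event.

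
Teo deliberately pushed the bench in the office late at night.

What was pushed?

'the bench' marks the patient of the pushing event.

the bench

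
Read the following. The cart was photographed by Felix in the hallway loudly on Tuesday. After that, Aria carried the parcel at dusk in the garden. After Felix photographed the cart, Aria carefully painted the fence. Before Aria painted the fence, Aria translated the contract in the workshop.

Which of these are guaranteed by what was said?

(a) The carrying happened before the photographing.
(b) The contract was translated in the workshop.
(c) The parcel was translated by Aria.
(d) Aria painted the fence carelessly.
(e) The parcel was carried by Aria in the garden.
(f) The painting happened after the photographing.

(a) Not entailed — the narrative places the photographing before the carrying, not after.
(b) Entailed — every conjunct here is already in the original translating event.
(c) Not entailed — Aria translated the contract, not the parcel; the parcel belongs to the carrying event.
(d) Not entailed — 'carelessly' adds a manner not in (and inconsistent with) the original.
(e) Entailed — the original entails any weakening of itself; this just drops 'at dusk'.
(f) Entailed — the narrative places the photographing before the painting.

(b), (e), (f)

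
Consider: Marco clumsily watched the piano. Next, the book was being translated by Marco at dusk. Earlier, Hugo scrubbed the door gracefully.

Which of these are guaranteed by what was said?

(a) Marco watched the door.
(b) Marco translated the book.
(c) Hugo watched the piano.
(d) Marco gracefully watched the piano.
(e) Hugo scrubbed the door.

(e)

(a) Not entailed — Marco watched the piano, not the door; the door belongs to the scrubbing event.
(b) Not entailed — 'was translating' is progressive on an accomplishment; it does not entail the completed 'translated'.
(c) Not entailed — the passage has Marco watching the piano, not Hugo.
(d) Not entailed — 'gracefully' adds a manner not in (and inconsistent with) the original.
(e) Entailed — every conjunct here is already in the original scrubbing event.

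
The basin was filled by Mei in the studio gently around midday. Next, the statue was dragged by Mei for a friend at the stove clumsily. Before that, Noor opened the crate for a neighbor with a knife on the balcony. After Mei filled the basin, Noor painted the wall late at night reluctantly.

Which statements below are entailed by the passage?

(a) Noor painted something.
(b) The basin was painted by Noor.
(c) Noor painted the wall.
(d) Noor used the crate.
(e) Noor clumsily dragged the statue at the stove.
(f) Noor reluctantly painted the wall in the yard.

(a), (c)

(a) Entailed — dropping 'late at night', 'reluctantly' and generalizing the patient leaves a sub-description the original still satisfies.
(b) Not entailed — Noor painted the wall, not the basin; the basin belongs to the filling event.
(c) Entailed — every conjunct here is already in the original painting event.
(d) Not entailed — the crate is the patient, not an instrument — Noor used a knife.
(e) Not entailed — the passage has Mei dragging the statue, not Noor.
(f) Not entailed — 'in the yard' adds information not in the original event.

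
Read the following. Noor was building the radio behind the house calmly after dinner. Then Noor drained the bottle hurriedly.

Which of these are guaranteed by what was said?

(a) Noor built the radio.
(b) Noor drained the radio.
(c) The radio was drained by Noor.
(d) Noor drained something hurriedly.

(d)

(a) Not entailed — 'was building' is progressive on an accomplishment; it does not entail the completed 'built'.
(b) Not entailed — Noor drained the bottle, not the radio; the radio belongs to the building event.
(c) Not entailed — Noor drained the bottle, not the radio; the radio belongs to the building event.
(d) Entailed — this follows by dropping conjuncts from the draining event's description.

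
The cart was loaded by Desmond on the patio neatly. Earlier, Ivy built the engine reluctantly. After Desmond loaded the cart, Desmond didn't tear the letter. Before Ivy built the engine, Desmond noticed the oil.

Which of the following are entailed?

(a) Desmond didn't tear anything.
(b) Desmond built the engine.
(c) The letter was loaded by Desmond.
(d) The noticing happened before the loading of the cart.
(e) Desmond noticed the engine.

(a) Not entailed — the original only denies this specific event; Desmond may have torn something else.
(b) Not entailed — the passage has Ivy building the engine, not Desmond.
(c) Not entailed — Desmond loaded the cart, not the letter; the letter belongs to the tearing event.
(d) Entailed — the narrative places the noticing before the loading.
(e) Not entailed — Desmond noticed the oil, not the engine; the engine belongs to the building event.

(d)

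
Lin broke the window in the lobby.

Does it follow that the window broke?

'Lin broke the window' is the causative; it entails the inchoative 'the window broke'.

yes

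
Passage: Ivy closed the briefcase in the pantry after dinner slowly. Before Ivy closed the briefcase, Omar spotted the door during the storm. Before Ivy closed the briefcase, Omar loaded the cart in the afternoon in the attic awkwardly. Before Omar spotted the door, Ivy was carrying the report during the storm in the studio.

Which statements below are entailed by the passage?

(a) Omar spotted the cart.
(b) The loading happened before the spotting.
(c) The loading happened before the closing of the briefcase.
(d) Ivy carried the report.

(a) Not entailed — Omar spotted the door, not the cart; the cart belongs to the loading event.
(b) Not entailed — the narrative doesn't order the loading relative to the spotting.
(c) Entailed — the narrative places the loading before the closing.
(d) Entailed — 'carry' is an activity; 'was carrying' entails that some carrying happened, so 'carried' holds.

(c), (d)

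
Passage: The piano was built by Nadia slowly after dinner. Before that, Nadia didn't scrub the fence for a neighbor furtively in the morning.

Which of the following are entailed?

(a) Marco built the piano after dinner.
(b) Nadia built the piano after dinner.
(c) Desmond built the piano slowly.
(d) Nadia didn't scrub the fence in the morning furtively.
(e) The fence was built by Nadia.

(a) Not entailed — the passage has Nadia building the piano, not Marco.
(b) Entailed — dropping 'slowly' leaves a sub-description the original still satisfies.
(c) Not entailed — the passage has Nadia building the piano, not Desmond.
(d) Not entailed — dropping 'for a neighbor' under negation is not valid — the original leaves open that Nadia scrubbed the fence some other way.
(e) Not entailed — Nadia built the piano, not the fence; the fence belongs to the scrubbing event.

(b)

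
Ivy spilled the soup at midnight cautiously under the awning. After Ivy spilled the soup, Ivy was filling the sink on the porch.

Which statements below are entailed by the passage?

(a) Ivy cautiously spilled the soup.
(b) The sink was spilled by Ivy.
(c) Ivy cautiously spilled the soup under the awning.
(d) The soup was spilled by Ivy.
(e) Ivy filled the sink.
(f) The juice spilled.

(a) Entailed — dropping 'under the awning', 'at midnight' leaves a sub-description the original still satisfies.
(b) Not entailed — Ivy spilled the soup, not the sink; the sink belongs to the filling event.
(c) Entailed — every conjunct here is already in the original spilling event.
(d) Entailed — dropping 'under the awning', 'cautiously', 'at midnight' leaves a sub-description the original still satisfies.
(e) Not entailed — 'was filling' is progressive on an accomplishment; it does not entail the completed 'filled'.
(f) Not entailed — the soup is what spilled, not the juice.

(a), (c), (d)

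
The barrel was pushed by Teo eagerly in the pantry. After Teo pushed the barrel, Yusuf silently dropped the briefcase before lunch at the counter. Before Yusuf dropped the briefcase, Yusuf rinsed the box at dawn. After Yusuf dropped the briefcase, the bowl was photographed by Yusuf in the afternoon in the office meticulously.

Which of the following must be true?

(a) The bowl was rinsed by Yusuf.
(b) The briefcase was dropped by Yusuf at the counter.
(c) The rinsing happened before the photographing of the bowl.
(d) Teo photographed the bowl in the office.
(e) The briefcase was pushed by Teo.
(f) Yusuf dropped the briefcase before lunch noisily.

(b), (c)

(a) Not entailed — Yusuf rinsed the box, not the bowl; the bowl belongs to the photographing event.
(b) Entailed — every conjunct here is already in the original dropping event.
(c) Entailed — the narrative places the rinsing before the photographing.
(d) Not entailed — the passage has Yusuf photographing the bowl, not Teo.
(e) Not entailed — Teo pushed the barrel, not the briefcase; the briefcase belongs to the dropping event.
(f) Not entailed — 'noisily' adds a manner not in (and inconsistent with) the original.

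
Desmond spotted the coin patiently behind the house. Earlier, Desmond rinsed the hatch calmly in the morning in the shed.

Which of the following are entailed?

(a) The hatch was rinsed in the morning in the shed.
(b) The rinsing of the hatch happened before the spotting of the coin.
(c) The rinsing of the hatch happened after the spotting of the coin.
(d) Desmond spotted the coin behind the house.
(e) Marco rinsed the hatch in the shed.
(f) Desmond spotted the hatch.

(a) Entailed — every conjunct here is already in the original rinsing event.
(b) Entailed — the narrative places the rinsing before the spotting.
(c) Not entailed — the narrative places the rinsing before the spotting, not after.
(d) Entailed — every conjunct here is already in the original spotting event.
(e) Not entailed — the passage has Desmond rinsing the hatch, not Marco.
(f) Not entailed — Desmond spotted the coin, not the hatch; the hatch belongs to the rinsing event.

(a), (b), (d)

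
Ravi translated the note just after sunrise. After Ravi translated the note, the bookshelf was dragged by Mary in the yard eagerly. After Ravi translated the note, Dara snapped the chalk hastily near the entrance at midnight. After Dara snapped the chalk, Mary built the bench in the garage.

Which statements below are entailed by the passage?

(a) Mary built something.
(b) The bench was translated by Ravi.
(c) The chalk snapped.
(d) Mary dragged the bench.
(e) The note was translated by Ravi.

(a), (c), (e)

(a) Entailed — every conjunct here is already in the original building event.
(b) Not entailed — Ravi translated the note, not the bench; the bench belongs to the building event.
(c) Entailed — 'Dara snapped the chalk' is causative; it entails the inchoative 'the chalk snapped'.
(d) Not entailed — Mary dragged the bookshelf, not the bench; the bench belongs to the building event.
(e) Entailed — dropping 'just after sunrise' leaves a sub-description the original still satisfies.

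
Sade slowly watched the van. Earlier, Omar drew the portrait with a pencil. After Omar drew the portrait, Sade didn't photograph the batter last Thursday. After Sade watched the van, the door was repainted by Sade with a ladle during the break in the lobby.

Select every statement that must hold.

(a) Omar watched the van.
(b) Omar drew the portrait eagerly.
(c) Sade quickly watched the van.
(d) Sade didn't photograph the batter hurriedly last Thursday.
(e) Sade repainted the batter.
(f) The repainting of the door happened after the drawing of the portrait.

(d), (f)

(a) Not entailed — the passage has Sade watching the van, not Omar.
(b) Not entailed — 'eagerly' adds information not in the original event.
(c) Not entailed — 'quickly' adds a manner not in (and inconsistent with) the original.
(d) Entailed — under negation, adding a further restriction is entailed: if no such photographing event occurred, none occurred hurriedly either.
(e) Not entailed — Sade repainted the door, not the batter; the batter belongs to the photographing event.
(f) Entailed — the narrative places the drawing before the repainting.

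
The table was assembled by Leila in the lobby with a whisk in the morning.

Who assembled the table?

Leila

'Leila' marks the agent of the assembling event.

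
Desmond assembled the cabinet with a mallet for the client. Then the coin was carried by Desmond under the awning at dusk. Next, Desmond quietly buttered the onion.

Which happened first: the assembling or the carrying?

The connectives place the assembling before the carrying.

the assembling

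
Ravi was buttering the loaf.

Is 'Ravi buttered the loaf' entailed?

no

'was buttering' is progressive; for an accomplishment like 'butter the loaf', it doesn't entail completion.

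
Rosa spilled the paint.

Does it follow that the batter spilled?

no

Nothing is said about any batter; only the paint is affected.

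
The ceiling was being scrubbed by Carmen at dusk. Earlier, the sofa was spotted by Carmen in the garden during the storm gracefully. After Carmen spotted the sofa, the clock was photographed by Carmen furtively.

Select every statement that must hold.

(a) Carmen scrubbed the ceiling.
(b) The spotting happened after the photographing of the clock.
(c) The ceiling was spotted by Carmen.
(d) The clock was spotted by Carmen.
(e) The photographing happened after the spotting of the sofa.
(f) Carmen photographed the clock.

(a) Entailed — 'scrub' is an activity; 'was scrubbing' entails that some scrubbing happened, so 'scrubbed' holds.
(b) Not entailed — the narrative places the spotting before the photographing, not after.
(c) Not entailed — Carmen spotted the sofa, not the ceiling; the ceiling belongs to the scrubbing event.
(d) Not entailed — Carmen spotted the sofa, not the clock; the clock belongs to the photographing event.
(e) Entailed — the narrative places the spotting before the photographing.
(f) Entailed — this follows by dropping conjuncts from the photographing event's description.

(a), (e), (f)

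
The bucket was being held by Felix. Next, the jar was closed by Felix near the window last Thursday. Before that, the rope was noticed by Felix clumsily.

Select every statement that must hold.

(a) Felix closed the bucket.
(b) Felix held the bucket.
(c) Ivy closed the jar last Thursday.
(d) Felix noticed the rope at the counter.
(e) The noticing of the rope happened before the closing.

(a) Not entailed — Felix closed the jar, not the bucket; the bucket belongs to the holding event.
(b) Entailed — 'hold' is an activity; 'was holding' entails that some holding happened, so 'held' holds.
(c) Not entailed — the passage has Felix closing the jar, not Ivy.
(d) Not entailed — 'at the counter' adds information not in the original event.
(e) Entailed — the narrative places the noticing before the closing.

(b), (e)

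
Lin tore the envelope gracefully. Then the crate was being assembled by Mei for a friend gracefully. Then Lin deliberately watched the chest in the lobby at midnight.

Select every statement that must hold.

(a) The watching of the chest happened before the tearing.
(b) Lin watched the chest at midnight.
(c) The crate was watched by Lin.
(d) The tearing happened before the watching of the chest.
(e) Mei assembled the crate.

(b), (d)

(a) Not entailed — the narrative places the tearing before the watching, not after.
(b) Entailed — dropping 'in the lobby', 'deliberately' leaves a sub-description the original still satisfies.
(c) Not entailed — Lin watched the chest, not the crate; the crate belongs to the assembling event.
(d) Entailed — the narrative places the tearing before the watching.
(e) Not entailed — 'was assembling' is progressive on an accomplishment; it does not entail the completed 'assembled'.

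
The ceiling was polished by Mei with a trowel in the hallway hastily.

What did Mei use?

'with a trowel' marks the instrument of the polishing event.

a trowel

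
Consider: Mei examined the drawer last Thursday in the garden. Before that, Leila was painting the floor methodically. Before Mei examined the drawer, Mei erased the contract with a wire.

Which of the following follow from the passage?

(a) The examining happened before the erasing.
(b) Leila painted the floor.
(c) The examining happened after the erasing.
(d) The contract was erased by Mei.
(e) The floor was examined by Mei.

(a) Not entailed — the narrative places the erasing before the examining, not after.
(b) Not entailed — 'was painting' is progressive on an accomplishment; it does not entail the completed 'painted'.
(c) Entailed — the narrative places the erasing before the examining.
(d) Entailed — the original entails any weakening of itself; this just drops 'with a wire'.
(e) Not entailed — Mei examined the drawer, not the floor; the floor belongs to the painting event.

(c), (d)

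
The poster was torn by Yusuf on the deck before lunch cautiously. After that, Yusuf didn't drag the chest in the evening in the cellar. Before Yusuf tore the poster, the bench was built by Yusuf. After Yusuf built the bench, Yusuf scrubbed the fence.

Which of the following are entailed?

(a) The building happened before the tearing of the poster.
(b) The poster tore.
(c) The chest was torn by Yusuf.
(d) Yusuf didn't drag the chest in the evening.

(a), (b)

(a) Entailed — the narrative places the building before the tearing.
(b) Entailed — 'Yusuf tore the poster' is causative; it entails the inchoative 'the poster tore'.
(c) Not entailed — Yusuf tore the poster, not the chest; the chest belongs to the dragging event.
(d) Not entailed — dropping 'in the cellar' under negation is not valid — the original leaves open that Yusuf dragged the chest some other way.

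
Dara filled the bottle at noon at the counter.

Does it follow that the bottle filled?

yes

'Dara filled the bottle' is the causative; it entails the inchoative 'the bottle filled'.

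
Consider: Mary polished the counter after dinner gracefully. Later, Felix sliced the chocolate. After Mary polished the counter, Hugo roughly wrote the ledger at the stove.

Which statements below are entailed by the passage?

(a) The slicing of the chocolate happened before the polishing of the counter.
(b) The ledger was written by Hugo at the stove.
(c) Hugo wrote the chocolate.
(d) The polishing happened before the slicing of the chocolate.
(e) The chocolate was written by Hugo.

(b), (d)

(a) Not entailed — the narrative places the polishing before the slicing, not after.
(b) Entailed — dropping 'roughly' leaves a sub-description the original still satisfies.
(c) Not entailed — Hugo wrote the ledger, not the chocolate; the chocolate belongs to the slicing event.
(d) Entailed — the narrative places the polishing before the slicing.
(e) Not entailed — Hugo wrote the ledger, not the chocolate; the chocolate belongs to the slicing event.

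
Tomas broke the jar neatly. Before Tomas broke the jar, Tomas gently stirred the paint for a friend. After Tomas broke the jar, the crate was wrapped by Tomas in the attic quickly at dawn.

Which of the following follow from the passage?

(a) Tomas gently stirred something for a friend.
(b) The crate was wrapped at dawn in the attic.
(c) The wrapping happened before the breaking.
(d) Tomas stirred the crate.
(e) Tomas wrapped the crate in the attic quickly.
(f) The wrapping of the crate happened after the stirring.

(a), (b), (e), (f)

(a) Entailed — generalizing the patient leaves a sub-description the original still satisfies.
(b) Entailed — this follows by dropping conjuncts from the wrapping event's description.
(c) Not entailed — the narrative places the breaking before the wrapping, not after.
(d) Not entailed — Tomas stirred the paint, not the crate; the crate belongs to the wrapping event.
(e) Entailed — every conjunct here is already in the original wrapping event.
(f) Entailed — the narrative places the stirring before the wrapping.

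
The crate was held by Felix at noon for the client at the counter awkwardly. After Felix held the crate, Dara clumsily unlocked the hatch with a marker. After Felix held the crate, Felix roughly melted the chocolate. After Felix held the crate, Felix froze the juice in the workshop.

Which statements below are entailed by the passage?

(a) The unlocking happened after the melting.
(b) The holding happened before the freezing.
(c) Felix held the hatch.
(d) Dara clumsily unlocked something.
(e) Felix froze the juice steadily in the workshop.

(b), (d)

(a) Not entailed — the narrative doesn't order the melting relative to the unlocking.
(b) Entailed — the narrative places the holding before the freezing.
(c) Not entailed — Felix held the crate, not the hatch; the hatch belongs to the unlocking event.
(d) Entailed — the original entails any weakening of itself; this just drops 'with a marker' and generalizes the patient.
(e) Not entailed — 'steadily' adds information not in the original event.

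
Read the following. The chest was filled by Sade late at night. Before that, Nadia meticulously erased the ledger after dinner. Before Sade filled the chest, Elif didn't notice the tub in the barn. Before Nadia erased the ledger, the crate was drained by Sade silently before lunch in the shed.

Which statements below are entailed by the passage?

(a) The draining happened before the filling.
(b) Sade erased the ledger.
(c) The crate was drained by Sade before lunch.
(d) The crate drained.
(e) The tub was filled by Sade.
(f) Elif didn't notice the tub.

(a), (c), (d)

(a) Entailed — the narrative places the draining before the filling.
(b) Not entailed — the passage has Nadia erasing the ledger, not Sade.
(c) Entailed — this follows by dropping conjuncts from the draining event's description.
(d) Entailed — 'Sade drained the crate' is causative; it entails the inchoative 'the crate drained'.
(e) Not entailed — Sade filled the chest, not the tub; the tub belongs to the noticing event.
(f) Not entailed — dropping 'in the barn' under negation is not valid — the original leaves open that Elif noticed the tub some other way.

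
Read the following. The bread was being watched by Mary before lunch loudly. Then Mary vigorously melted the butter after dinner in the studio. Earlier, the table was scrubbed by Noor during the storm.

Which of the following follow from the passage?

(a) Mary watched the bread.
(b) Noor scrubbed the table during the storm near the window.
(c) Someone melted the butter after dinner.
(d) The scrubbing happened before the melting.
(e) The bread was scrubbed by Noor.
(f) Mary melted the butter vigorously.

(a), (c), (d), (f)

(a) Entailed — 'watch' is an activity; 'was watching' entails that some watching happened, so 'watched' holds.
(b) Not entailed — 'near the window' adds information not in the original event.
(c) Entailed — the original entails any weakening of itself; this just drops 'in the studio', 'vigorously' and generalizes the agent.
(d) Entailed — the narrative places the scrubbing before the melting.
(e) Not entailed — Noor scrubbed the table, not the bread; the bread belongs to the watching event.
(f) Entailed — every conjunct here is already in the original melting event.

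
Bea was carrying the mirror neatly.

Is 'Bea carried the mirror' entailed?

'carry' is atelic; if Bea was carrying the mirror, then Bea carried the mirror (for some time).

yes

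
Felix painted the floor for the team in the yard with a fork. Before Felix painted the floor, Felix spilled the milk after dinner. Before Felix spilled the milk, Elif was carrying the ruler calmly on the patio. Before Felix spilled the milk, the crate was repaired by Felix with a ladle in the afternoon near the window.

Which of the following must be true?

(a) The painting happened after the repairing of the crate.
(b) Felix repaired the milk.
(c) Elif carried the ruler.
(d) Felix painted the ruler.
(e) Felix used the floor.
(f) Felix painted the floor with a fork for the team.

(a), (c), (f)

(a) Entailed — the narrative places the repairing before the painting.
(b) Not entailed — Felix repaired the crate, not the milk; the milk belongs to the spilling event.
(c) Entailed — 'carry' is an activity; 'was carrying' entails that some carrying happened, so 'carried' holds.
(d) Not entailed — Felix painted the floor, not the ruler; the ruler belongs to the carrying event.
(e) Not entailed — the floor is the patient, not an instrument — Felix used a fork.
(f) Entailed — every conjunct here is already in the original painting event.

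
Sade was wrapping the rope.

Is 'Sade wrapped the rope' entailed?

no

'was wrapping' is progressive; for an accomplishment like 'wrap the rope', it doesn't entail completion.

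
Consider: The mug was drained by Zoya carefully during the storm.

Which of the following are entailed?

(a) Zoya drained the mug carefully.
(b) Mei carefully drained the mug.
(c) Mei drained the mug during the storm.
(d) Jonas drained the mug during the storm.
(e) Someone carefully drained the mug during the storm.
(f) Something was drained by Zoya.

(a) Entailed — the original entails any weakening of itself; this just drops 'during the storm'.
(b) Not entailed — the passage has Zoya draining the mug, not Mei.
(c) Not entailed — the passage has Zoya draining the mug, not Mei.
(d) Not entailed — the passage has Zoya draining the mug, not Jonas.
(e) Entailed — every conjunct here is already in the original draining event.
(f) Entailed — this follows by dropping conjuncts from the draining event's description.

(a), (e), (f)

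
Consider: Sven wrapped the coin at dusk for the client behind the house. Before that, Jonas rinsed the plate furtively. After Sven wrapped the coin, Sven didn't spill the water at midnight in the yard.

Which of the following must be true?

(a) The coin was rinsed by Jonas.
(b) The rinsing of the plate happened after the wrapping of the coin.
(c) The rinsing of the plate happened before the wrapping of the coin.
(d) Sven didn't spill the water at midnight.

(c)

(a) Not entailed — Jonas rinsed the plate, not the coin; the coin belongs to the wrapping event.
(b) Not entailed — the narrative places the rinsing before the wrapping, not after.
(c) Entailed — the narrative places the rinsing before the wrapping.
(d) Not entailed — dropping 'in the yard' under negation is not valid — the original leaves open that Sven spilled the water some other way.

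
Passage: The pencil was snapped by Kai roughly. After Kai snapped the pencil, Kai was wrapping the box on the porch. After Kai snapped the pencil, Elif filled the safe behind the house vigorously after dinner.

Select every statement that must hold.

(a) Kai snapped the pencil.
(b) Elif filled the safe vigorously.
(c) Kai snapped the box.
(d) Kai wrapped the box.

(a), (b)

(a) Entailed — this follows by dropping conjuncts from the snapping event's description.
(b) Entailed — dropping 'after dinner', 'behind the house' leaves a sub-description the original still satisfies.
(c) Not entailed — Kai snapped the pencil, not the box; the box belongs to the wrapping event.
(d) Not entailed — 'was wrapping' is progressive on an accomplishment; it does not entail the completed 'wrapped'.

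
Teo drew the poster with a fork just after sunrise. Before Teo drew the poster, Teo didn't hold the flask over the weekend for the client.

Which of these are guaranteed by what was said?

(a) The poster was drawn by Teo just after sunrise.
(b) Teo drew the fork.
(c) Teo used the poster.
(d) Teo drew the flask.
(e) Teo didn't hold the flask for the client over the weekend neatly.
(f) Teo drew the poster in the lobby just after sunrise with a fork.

(a), (e)

(a) Entailed — dropping 'with a fork' leaves a sub-description the original still satisfies.
(b) Not entailed — the fork is the instrument, not what was drawn.
(c) Not entailed — the poster is the patient, not an instrument — Teo used a fork.
(d) Not entailed — Teo drew the poster, not the flask; the flask belongs to the holding event.
(e) Entailed — under negation, adding a further restriction is entailed: if no such holding event occurred, none occurred neatly either.
(f) Not entailed — 'in the lobby' adds information not in the original event.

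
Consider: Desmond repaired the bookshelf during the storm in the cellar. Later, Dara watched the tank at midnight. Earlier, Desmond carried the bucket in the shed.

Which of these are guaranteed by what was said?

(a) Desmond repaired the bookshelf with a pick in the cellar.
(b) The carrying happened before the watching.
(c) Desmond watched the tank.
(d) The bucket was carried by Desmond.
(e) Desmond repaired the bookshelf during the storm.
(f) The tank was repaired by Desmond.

(b), (d), (e)

(a) Not entailed — 'with a pick' adds information not in the original event.
(b) Entailed — the narrative places the carrying before the watching.
(c) Not entailed — the passage has Dara watching the tank, not Desmond.
(d) Entailed — dropping 'in the shed' leaves a sub-description the original still satisfies.
(e) Entailed — the original entails any weakening of itself; this just drops 'in the cellar'.
(f) Not entailed — Desmond repaired the bookshelf, not the tank; the tank belongs to the watching event.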